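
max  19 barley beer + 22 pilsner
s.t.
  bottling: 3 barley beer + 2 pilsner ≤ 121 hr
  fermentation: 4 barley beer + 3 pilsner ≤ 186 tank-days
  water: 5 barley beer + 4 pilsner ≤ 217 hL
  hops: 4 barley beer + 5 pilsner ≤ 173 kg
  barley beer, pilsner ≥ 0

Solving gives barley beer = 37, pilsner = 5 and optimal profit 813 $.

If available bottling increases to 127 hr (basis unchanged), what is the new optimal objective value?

Binding: bottling and hops. Non-binding: fermentation (23 unused), water (12 unused).
Slack constraints have shadow price 0 (complementary slackness).
The binding rows give the dual system: 3·y_bottling + 4·y_hops = 19 and 2·y_bottling + 5·y_hops = 22.
Solving: y_bottling = 1, y_hops = 4.
Δz = y_bottling·Δb = 1 × (6) = 6, so new z* = 813 + 6 = 819.

819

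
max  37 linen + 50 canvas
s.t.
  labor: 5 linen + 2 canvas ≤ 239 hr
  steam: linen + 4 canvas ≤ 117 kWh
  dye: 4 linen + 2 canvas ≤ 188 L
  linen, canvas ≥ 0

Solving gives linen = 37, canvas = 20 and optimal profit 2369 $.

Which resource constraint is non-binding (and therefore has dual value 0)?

labor: 225/239 (slack 14)
steam: 117/117 (binding)
dye: 188/188 (binding)
By complementary slackness, a constraint with positive slack has shadow price 0 → labor.

labor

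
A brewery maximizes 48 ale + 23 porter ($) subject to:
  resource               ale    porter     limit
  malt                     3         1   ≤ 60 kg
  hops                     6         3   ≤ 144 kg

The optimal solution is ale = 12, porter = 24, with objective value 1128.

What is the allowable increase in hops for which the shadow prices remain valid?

36

Binding constraints: malt, hops. The basis is B = [[3,1],[6,3]] with det 3.
Per unit increase in hops, x* moves by d = (-0.3333, 1).
The basis stays optimal until ale reaches 0; allowable increase = 36 kg.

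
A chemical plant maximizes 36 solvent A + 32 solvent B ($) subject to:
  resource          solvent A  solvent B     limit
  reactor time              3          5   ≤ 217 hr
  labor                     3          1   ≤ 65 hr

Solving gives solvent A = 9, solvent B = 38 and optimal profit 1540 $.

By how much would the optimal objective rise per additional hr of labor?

Both reactor time and labor are binding at x*.
From A_Bᵀ y = c: 3·y_reactor time + 3·y_labor = 36; 5·y_reactor time + 1·y_labor = 32.
Solving: y_reactor time = 5, y_labor = 7.
Shadow price of labor = 7.

7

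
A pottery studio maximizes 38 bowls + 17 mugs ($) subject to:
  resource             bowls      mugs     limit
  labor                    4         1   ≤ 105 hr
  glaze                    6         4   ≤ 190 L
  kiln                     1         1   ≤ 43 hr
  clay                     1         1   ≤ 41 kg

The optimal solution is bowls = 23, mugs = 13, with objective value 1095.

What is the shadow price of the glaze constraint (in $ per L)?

Binding: labor and glaze. Non-binding: kiln (7 unused), clay (5 unused).
By complementary slackness, y = 0 for the non-binding constraints.
The binding rows give the dual system: 4·y_labor + 6·y_glaze = 38 and 1·y_labor + 4·y_glaze = 17.
This yields shadow prices y_labor = 5, y_glaze = 3.
Shadow price of glaze = 3.

3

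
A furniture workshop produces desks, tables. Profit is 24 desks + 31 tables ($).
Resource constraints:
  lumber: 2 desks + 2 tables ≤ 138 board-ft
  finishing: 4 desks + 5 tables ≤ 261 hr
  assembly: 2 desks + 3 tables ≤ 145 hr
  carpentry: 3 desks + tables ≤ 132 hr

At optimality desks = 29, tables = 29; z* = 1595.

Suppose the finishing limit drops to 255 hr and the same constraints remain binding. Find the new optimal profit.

At the optimum: lumber uses 116 of 138 (slack = 22); finishing uses 261 of 261 (binding); assembly uses 145 of 145 (binding); carpentry uses 116 of 132 (slack = 16).
Slack constraints have shadow price 0 (complementary slackness).
From A_Bᵀ y = c: 4·y_finishing + 2·y_assembly = 24; 5·y_finishing + 3·y_assembly = 31.
This yields shadow prices y_finishing = 5, y_assembly = 2.
Δz = y_finishing·Δb = 5 × (-6) = -30, so new z* = 1595 − 30 = 1565.

1565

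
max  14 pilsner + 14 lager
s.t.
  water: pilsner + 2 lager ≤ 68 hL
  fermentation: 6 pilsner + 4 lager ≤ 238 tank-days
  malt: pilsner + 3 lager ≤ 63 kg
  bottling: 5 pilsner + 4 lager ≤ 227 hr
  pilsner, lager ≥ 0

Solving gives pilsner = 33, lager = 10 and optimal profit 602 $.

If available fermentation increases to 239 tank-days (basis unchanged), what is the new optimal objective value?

604

Check each constraint at x*: water 53/68 (slack 15); fermentation 238/238 (tight); malt 63/63 (tight); bottling 205/227 (slack 22).
By complementary slackness, y = 0 for the non-binding constraints.
The binding rows give the dual system: 6·y_fermentation + 1·y_malt = 14 and 4·y_fermentation + 3·y_malt = 14.
This yields shadow prices y_fermentation = 2, y_malt = 2.
Δz = y_fermentation·Δb = 2 × (1) = 2, so new z* = 602 + 2 = 604.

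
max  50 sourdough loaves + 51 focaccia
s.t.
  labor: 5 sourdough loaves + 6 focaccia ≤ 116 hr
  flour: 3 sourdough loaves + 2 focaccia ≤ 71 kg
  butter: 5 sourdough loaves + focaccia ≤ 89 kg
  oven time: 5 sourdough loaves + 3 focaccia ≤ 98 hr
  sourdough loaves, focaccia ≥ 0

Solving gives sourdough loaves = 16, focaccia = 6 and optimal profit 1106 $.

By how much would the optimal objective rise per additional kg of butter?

0

Binding: labor and oven time. Non-binding: flour (11 unused), butter (3 unused).
Since flour, butter are not tight, their duals are 0.
From A_Bᵀ y = c: 5·y_labor + 5·y_oven time = 50; 6·y_labor + 3·y_oven time = 51.
→ y_labor = 7 and y_oven time = 3.
Shadow price of butter = 0.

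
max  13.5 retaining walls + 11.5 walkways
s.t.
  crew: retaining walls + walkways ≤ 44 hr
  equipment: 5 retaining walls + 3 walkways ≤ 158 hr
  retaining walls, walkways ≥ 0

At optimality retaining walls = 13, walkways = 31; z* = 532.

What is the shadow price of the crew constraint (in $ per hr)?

8.5

Check each constraint at x*: crew 44/44 (tight); equipment 158/158 (tight).
The binding rows give the dual system: 1·y_crew + 5·y_equipment = 13.5 and 1·y_crew + 3·y_equipment = 11.5.
Solving: y_crew = 8.5, y_equipment = 1.
Shadow price of crew = 8.5.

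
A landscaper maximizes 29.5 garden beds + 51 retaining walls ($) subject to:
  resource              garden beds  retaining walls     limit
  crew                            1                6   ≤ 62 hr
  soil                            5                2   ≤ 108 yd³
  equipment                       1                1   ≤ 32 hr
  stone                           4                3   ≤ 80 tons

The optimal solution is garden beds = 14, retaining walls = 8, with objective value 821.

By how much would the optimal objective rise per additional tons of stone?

Binding: crew and stone. Non-binding: soil (22 unused), equipment (10 unused).
Since soil, equipment are not tight, their duals are 0.
Dual feasibility on the basic columns requires 1·y_crew + 4·y_stone = 29.5, 6·y_crew + 3·y_stone = 51.
Solving: y_crew = 5.5, y_stone = 6.
Shadow price of stone = 6.

6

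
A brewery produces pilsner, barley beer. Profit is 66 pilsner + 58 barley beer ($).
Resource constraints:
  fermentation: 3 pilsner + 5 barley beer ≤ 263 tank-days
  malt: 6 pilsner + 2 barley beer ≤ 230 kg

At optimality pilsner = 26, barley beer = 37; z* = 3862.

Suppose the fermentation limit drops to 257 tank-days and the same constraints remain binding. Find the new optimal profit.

Both fermentation and malt are binding at x*.
From A_Bᵀ y = c: 3·y_fermentation + 6·y_malt = 66; 5·y_fermentation + 2·y_malt = 58.
→ y_fermentation = 9 and y_malt = 6.5.
Δz = y_fermentation·Δb = 9 × (-6) = -54, so new z* = 3862 − 54 = 3808.

3808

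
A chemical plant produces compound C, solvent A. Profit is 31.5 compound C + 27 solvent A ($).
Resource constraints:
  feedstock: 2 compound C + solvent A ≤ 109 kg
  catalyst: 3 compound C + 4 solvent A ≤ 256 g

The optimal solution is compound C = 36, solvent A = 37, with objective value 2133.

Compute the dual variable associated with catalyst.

4.5

At the optimum: feedstock uses 109 of 109 (binding); catalyst uses 256 of 256 (binding).
Dual feasibility on the basic columns requires 2·y_feedstock + 3·y_catalyst = 31.5, 1·y_feedstock + 4·y_catalyst = 27.
This yields shadow prices y_feedstock = 9, y_catalyst = 4.5.
Shadow price of catalyst = 4.5.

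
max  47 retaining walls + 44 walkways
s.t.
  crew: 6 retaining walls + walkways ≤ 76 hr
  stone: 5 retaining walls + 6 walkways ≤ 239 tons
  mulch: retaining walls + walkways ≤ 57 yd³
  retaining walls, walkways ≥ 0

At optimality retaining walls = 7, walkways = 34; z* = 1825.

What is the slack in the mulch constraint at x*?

mulch used = 1·7 + 1·34 = 41; slack = 57 − 41 = 16.

16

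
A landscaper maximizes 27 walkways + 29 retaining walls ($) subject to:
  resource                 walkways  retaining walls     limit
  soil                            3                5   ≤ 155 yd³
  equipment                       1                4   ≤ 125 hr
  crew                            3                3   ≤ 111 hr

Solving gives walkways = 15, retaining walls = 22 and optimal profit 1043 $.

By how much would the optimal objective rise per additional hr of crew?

Check each constraint at x*: soil 155/155 (tight); equipment 103/125 (slack 22); crew 111/111 (tight).
By complementary slackness, y = 0 for the non-binding constraint.
Dual feasibility on the basic columns requires 3·y_soil + 3·y_crew = 27, 5·y_soil + 3·y_crew = 29.
Solving: y_soil = 1, y_crew = 8.
Shadow price of crew = 8.

8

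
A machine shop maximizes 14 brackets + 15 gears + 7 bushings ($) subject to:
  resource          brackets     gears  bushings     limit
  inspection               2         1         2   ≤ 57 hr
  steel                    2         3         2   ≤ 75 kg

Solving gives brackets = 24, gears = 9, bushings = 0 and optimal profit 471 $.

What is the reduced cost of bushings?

Check each constraint at x*: inspection 57/57 (tight); steel 75/75 (tight).
From A_Bᵀ y = c: 2·y_inspection + 2·y_steel = 14; 1·y_inspection + 3·y_steel = 15.
Solving: y_inspection = 3, y_steel = 4.
Reduced cost of bushings: c₃ − yᵀa₃ = 7 − (3·2 + 4·2) = 7 − 14 = -7.

-7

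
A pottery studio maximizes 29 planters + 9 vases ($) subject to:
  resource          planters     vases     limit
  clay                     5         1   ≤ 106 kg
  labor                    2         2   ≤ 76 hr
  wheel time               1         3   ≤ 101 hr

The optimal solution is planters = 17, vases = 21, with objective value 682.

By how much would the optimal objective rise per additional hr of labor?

Check each constraint at x*: clay 106/106 (tight); labor 76/76 (tight); wheel time 80/101 (slack 21).
Since wheel time is not tight, its dual is 0.
The binding rows give the dual system: 5·y_clay + 2·y_labor = 29 and 1·y_clay + 2·y_labor = 9.
This yields shadow prices y_clay = 5, y_labor = 2.
Shadow price of labor = 2.

2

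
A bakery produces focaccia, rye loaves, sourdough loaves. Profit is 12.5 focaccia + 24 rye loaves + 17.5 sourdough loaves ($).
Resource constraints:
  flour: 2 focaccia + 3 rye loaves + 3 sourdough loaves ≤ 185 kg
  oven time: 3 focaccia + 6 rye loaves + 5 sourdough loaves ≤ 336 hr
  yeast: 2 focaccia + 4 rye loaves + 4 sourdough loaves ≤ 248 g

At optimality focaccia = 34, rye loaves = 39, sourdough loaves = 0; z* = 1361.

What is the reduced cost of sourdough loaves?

-3

At the optimum: flour uses 185 of 185 (binding); oven time uses 336 of 336 (binding); yeast uses 224 of 248 (slack = 24).
Slack constraints have shadow price 0 (complementary slackness).
Dual feasibility on the basic columns requires 2·y_flour + 3·y_oven time = 12.5, 3·y_flour + 6·y_oven time = 24.
This yields shadow prices y_flour = 1, y_oven time = 3.5.
Reduced cost of sourdough loaves: c₃ − yᵀa₃ = 17.5 − (1·3 + 3.5·5) = 17.5 − 20.5 = -3.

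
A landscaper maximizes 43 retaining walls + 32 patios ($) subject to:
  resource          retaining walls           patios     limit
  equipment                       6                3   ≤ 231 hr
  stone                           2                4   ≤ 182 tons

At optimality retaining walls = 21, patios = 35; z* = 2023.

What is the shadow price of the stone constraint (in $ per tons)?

3.5

Check each constraint at x*: equipment 231/231 (tight); stone 182/182 (tight).
Dual feasibility on the basic columns requires 6·y_equipment + 2·y_stone = 43, 3·y_equipment + 4·y_stone = 32.
Solving: y_equipment = 6, y_stone = 3.5.
Shadow price of stone = 3.5.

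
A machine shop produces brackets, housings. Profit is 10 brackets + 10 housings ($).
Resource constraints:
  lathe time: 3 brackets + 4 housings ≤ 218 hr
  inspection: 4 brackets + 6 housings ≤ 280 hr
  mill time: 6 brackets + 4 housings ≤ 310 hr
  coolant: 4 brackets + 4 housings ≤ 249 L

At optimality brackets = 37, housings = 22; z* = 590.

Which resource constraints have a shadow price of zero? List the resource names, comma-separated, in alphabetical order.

coolant, lathe time

lathe time: 199/218 (slack 19)
inspection: 280/280 (binding)
mill time: 310/310 (binding)
coolant: 236/249 (slack 13)
By complementary slackness, a constraint with positive slack has shadow price 0 → coolant, lathe time.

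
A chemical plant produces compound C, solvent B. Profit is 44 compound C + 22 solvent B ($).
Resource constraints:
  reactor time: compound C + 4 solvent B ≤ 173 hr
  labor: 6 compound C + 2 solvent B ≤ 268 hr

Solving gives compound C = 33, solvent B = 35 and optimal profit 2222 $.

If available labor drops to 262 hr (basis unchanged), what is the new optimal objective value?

Check each constraint at x*: reactor time 173/173 (tight); labor 268/268 (tight).
Dual feasibility on the basic columns requires 1·y_reactor time + 6·y_labor = 44, 4·y_reactor time + 2·y_labor = 22.
This yields shadow prices y_reactor time = 2, y_labor = 7.
Δz = y_labor·Δb = 7 × (-6) = -42, so new z* = 2222 − 42 = 2180.

2180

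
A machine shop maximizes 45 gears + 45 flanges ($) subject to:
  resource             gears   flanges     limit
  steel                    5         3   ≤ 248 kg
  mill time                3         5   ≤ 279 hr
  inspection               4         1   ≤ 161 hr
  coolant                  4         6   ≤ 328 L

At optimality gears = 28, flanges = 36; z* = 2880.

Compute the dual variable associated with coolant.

5

At the optimum: steel uses 248 of 248 (binding); mill time uses 264 of 279 (slack = 15); inspection uses 148 of 161 (slack = 13); coolant uses 328 of 328 (binding).
Slack constraints have shadow price 0 (complementary slackness).
Dual feasibility on the basic columns requires 5·y_steel + 4·y_coolant = 45, 3·y_steel + 6·y_coolant = 45.
This yields shadow prices y_steel = 5, y_coolant = 5.
Shadow price of coolant = 5.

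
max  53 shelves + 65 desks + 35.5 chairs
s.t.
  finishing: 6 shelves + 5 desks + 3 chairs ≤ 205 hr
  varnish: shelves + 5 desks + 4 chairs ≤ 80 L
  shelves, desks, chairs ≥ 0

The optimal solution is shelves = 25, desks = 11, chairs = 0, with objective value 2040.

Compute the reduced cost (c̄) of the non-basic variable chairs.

-8.5

Check each constraint at x*: finishing 205/205 (tight); varnish 80/80 (tight).
From A_Bᵀ y = c: 6·y_finishing + 1·y_varnish = 53; 5·y_finishing + 5·y_varnish = 65.
→ y_finishing = 8 and y_varnish = 5.
Reduced cost of chairs: c₃ − yᵀa₃ = 35.5 − (8·3 + 5·4) = 35.5 − 44 = -8.5.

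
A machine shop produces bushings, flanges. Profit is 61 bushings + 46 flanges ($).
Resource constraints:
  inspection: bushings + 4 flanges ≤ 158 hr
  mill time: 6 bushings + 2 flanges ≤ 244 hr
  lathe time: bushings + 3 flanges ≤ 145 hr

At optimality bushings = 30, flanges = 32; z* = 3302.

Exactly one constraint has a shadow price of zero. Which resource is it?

lathe time

inspection: 158/158 (binding)
mill time: 244/244 (binding)
lathe time: 126/145 (slack 19)
By complementary slackness, a constraint with positive slack has shadow price 0 → lathe time.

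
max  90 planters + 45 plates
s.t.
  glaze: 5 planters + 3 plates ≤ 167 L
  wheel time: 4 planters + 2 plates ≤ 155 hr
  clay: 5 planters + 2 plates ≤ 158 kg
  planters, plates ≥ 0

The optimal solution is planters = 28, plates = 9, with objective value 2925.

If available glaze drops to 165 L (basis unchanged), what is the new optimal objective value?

At the optimum: glaze uses 167 of 167 (binding); wheel time uses 130 of 155 (slack = 25); clay uses 158 of 158 (binding).
Since wheel time is not tight, its dual is 0.
Dual feasibility on the basic columns requires 5·y_glaze + 5·y_clay = 90, 3·y_glaze + 2·y_clay = 45.
→ y_glaze = 9 and y_clay = 9.
Δz = y_glaze·Δb = 9 × (-2) = -18, so new z* = 2925 − 18 = 2907.

2907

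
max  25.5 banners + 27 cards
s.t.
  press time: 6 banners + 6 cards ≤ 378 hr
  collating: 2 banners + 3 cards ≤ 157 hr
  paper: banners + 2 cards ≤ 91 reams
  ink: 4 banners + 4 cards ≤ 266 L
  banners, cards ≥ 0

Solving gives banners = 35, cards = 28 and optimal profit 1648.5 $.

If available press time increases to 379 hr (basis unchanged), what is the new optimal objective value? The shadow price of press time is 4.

Δb = 1, so new z* = 1648.5 + (4)·(1) = 1648.5 + 4 = 1652.5.

1652.5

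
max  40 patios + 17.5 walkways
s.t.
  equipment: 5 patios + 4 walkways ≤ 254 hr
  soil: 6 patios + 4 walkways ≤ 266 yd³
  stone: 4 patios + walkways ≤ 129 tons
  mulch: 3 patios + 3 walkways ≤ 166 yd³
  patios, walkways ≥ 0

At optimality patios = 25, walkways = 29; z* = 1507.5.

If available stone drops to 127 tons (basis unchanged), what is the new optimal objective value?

1496.5

At the optimum: equipment uses 241 of 254 (slack = 13); soil uses 266 of 266 (binding); stone uses 129 of 129 (binding); mulch uses 162 of 166 (slack = 4).
Slack constraints have shadow price 0 (complementary slackness).
The binding rows give the dual system: 6·y_soil + 4·y_stone = 40 and 4·y_soil + 1·y_stone = 17.5.
→ y_soil = 3 and y_stone = 5.5.
Δz = y_stone·Δb = 5.5 × (-2) = -11, so new z* = 1507.5 − 11 = 1496.5.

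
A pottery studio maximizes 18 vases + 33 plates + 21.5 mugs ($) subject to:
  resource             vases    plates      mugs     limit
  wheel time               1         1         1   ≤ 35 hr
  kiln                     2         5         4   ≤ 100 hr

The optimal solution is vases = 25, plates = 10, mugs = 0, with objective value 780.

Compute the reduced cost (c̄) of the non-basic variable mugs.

Both wheel time and kiln are binding at x*.
The binding rows give the dual system: 1·y_wheel time + 2·y_kiln = 18 and 1·y_wheel time + 5·y_kiln = 33.
→ y_wheel time = 8 and y_kiln = 5.
Reduced cost of mugs: c₃ − yᵀa₃ = 21.5 − (8·1 + 5·4) = 21.5 − 28 = -6.5.

-6.5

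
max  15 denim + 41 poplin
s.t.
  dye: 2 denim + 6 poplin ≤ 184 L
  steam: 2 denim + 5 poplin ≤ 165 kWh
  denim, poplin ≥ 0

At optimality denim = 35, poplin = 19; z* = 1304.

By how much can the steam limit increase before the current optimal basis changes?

19

Binding constraints: dye, steam. The basis is B = [[2,6],[2,5]] with det -2.
Per unit increase in steam, x* moves by d = (3, -1).
The basis stays optimal until poplin reaches 0; allowable increase = 19 kWh.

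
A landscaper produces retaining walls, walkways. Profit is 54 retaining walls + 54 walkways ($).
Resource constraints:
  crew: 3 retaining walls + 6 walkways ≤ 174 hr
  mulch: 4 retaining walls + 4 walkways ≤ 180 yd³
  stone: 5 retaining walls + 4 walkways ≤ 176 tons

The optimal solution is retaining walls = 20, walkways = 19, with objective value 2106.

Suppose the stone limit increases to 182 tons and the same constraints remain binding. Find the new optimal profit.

Binding: crew and stone. Non-binding: mulch (24 unused).
Slack constraints have shadow price 0 (complementary slackness).
The binding rows give the dual system: 3·y_crew + 5·y_stone = 54 and 6·y_crew + 4·y_stone = 54.
This yields shadow prices y_crew = 3, y_stone = 9.
Δz = y_stone·Δb = 9 × (6) = 54, so new z* = 2106 + 54 = 2160.

2160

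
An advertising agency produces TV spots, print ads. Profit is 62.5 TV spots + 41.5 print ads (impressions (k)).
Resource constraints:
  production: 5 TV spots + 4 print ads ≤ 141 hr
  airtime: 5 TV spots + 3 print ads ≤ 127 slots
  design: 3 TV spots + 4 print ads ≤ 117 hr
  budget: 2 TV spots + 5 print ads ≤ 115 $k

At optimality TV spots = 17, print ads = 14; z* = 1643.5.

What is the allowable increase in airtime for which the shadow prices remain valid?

14

Binding constraints: production, airtime. The basis is B = [[5,4],[5,3]] with det -5.
Per unit increase in airtime, x* moves by d = (0.8, -1).
The basis stays optimal until print ads reaches 0; allowable increase = 14 slots.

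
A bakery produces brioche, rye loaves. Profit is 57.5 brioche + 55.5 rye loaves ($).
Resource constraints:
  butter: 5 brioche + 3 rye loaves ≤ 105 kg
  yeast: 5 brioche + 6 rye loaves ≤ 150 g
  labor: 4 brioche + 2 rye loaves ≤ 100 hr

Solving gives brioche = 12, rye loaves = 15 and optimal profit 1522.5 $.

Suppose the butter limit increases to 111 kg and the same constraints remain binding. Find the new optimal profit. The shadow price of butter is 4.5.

Δb = 6, so new z* = 1522.5 + (4.5)·(6) = 1522.5 + 27 = 1549.5.

1549.5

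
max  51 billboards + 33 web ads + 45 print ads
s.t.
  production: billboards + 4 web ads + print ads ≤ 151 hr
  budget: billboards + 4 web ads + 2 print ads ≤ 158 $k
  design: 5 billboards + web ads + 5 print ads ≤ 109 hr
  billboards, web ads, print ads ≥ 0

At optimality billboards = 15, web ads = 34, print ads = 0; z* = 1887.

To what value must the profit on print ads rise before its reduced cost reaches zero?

51

At the optimum: production uses 151 of 151 (binding); budget uses 151 of 158 (slack = 7); design uses 109 of 109 (binding).
Since budget is not tight, its dual is 0.
The binding rows give the dual system: 1·y_production + 5·y_design = 51 and 4·y_production + 1·y_design = 33.
Solving: y_production = 6, y_design = 9.
print ads enters the basis when its profit ≥ yᵀa₃ = 6·1 + 9·5 = 51.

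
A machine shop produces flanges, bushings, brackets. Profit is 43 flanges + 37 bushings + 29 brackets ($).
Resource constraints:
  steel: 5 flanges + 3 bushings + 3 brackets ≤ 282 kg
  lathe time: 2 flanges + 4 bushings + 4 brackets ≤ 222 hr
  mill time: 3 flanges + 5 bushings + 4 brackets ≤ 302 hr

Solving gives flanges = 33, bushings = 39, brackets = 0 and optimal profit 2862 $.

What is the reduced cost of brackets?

Binding: steel and lathe time. Non-binding: mill time (8 unused).
By complementary slackness, y = 0 for the non-binding constraint.
Dual feasibility on the basic columns requires 5·y_steel + 2·y_lathe time = 43, 3·y_steel + 4·y_lathe time = 37.
→ y_steel = 7 and y_lathe time = 4.
Reduced cost of brackets: c₃ − yᵀa₃ = 29 − (7·3 + 4·4) = 29 − 37 = -8.

-8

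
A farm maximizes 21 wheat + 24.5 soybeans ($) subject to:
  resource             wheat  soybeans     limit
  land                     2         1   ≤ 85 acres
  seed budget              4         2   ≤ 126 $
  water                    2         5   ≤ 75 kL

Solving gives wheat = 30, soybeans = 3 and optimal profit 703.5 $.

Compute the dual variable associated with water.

3.5

At the optimum: land uses 63 of 85 (slack = 22); seed budget uses 126 of 126 (binding); water uses 75 of 75 (binding).
By complementary slackness, y = 0 for the non-binding constraint.
The binding rows give the dual system: 4·y_seed budget + 2·y_water = 21 and 2·y_seed budget + 5·y_water = 24.5.
→ y_seed budget = 3.5 and y_water = 3.5.
Shadow price of water = 3.5.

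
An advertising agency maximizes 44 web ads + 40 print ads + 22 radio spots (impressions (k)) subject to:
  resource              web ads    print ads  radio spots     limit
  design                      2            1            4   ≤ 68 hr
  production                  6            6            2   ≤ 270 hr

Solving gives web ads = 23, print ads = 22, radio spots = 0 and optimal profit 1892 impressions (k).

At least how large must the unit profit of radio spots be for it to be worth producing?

At the optimum: design uses 68 of 68 (binding); production uses 270 of 270 (binding).
The binding rows give the dual system: 2·y_design + 6·y_production = 44 and 1·y_design + 6·y_production = 40.
This yields shadow prices y_design = 4, y_production = 6.
radio spots enters the basis when its profit ≥ yᵀa₃ = 4·4 + 6·2 = 28.

28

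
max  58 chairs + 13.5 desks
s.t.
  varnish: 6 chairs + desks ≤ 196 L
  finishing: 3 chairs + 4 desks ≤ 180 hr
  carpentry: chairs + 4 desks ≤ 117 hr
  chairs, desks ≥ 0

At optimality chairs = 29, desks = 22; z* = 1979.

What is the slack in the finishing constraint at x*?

finishing used = 3·29 + 4·22 = 175; slack = 180 − 175 = 5.

5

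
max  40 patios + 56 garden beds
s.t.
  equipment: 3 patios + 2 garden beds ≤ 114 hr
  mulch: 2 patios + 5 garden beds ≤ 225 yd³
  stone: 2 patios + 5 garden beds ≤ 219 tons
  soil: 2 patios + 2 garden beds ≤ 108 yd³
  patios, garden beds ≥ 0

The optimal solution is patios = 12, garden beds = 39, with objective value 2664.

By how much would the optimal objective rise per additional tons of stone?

8

At the optimum: equipment uses 114 of 114 (binding); mulch uses 219 of 225 (slack = 6); stone uses 219 of 219 (binding); soil uses 102 of 108 (slack = 6).
Since mulch, soil are not tight, their duals are 0.
Dual feasibility on the basic columns requires 3·y_equipment + 2·y_stone = 40, 2·y_equipment + 5·y_stone = 56.
Solving: y_equipment = 8, y_stone = 8.
Shadow price of stone = 8.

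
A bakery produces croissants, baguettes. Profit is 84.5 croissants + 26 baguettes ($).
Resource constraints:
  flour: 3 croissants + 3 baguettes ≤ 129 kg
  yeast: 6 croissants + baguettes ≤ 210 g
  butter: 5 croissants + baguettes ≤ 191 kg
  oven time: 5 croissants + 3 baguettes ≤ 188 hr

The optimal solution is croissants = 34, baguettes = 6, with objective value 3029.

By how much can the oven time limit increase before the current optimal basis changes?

Binding constraints: yeast, oven time. The basis is B = [[6,1],[5,3]] with det 13.
Per unit increase in oven time, x* moves by d = (-0.0769, 0.4615).
The basis stays optimal until flour becomes binding; allowable increase = 7.8 hr.

7.8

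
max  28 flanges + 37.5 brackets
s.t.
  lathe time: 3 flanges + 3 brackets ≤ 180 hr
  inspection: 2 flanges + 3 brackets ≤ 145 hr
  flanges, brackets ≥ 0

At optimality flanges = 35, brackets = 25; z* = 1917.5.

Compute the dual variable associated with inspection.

At the optimum: lathe time uses 180 of 180 (binding); inspection uses 145 of 145 (binding).
Dual feasibility on the basic columns requires 3·y_lathe time + 2·y_inspection = 28, 3·y_lathe time + 3·y_inspection = 37.5.
Solving: y_lathe time = 3, y_inspection = 9.5.
Shadow price of inspection = 9.5.

9.5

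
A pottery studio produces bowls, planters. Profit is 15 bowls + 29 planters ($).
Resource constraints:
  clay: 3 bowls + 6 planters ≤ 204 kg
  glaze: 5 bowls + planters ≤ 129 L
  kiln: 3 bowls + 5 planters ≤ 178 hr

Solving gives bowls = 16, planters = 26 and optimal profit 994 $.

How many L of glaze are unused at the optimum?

23

glaze used = 5·16 + 1·26 = 106; slack = 129 − 106 = 23.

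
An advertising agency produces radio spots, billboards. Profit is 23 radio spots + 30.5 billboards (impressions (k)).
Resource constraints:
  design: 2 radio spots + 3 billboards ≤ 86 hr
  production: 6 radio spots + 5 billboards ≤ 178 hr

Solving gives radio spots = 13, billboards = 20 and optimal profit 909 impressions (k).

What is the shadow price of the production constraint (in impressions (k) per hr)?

Both design and production are binding at x*.
Dual feasibility on the basic columns requires 2·y_design + 6·y_production = 23, 3·y_design + 5·y_production = 30.5.
→ y_design = 8.5 and y_production = 1.
Shadow price of production = 1.

1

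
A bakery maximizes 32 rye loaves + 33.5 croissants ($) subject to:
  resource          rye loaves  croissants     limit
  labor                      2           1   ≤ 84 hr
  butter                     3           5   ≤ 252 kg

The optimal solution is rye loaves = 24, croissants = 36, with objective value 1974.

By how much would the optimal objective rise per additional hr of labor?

At the optimum: labor uses 84 of 84 (binding); butter uses 252 of 252 (binding).
From A_Bᵀ y = c: 2·y_labor + 3·y_butter = 32; 1·y_labor + 5·y_butter = 33.5.
Solving: y_labor = 8.5, y_butter = 5.
Shadow price of labor = 8.5.

8.5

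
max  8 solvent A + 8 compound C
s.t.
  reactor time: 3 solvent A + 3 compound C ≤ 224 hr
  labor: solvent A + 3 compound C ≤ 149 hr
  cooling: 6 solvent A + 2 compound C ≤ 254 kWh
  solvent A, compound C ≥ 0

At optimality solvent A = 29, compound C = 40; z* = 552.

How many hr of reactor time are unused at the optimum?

17

reactor time used = 3·29 + 3·40 = 207; slack = 224 − 207 = 17.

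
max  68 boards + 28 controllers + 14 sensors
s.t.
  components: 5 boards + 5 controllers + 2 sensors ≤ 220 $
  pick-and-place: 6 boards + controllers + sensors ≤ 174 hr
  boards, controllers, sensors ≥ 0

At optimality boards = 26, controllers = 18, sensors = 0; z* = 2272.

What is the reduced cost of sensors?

Check each constraint at x*: components 220/220 (tight); pick-and-place 174/174 (tight).
Dual feasibility on the basic columns requires 5·y_components + 6·y_pick-and-place = 68, 5·y_components + 1·y_pick-and-place = 28.
This yields shadow prices y_components = 4, y_pick-and-place = 8.
Reduced cost of sensors: c₃ − yᵀa₃ = 14 − (4·2 + 8·1) = 14 − 16 = -2.

-2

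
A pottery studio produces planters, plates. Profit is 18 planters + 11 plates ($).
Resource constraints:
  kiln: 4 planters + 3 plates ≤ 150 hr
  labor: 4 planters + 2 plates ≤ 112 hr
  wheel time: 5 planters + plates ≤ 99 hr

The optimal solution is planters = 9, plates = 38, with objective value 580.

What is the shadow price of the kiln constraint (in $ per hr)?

2

Check each constraint at x*: kiln 150/150 (tight); labor 112/112 (tight); wheel time 83/99 (slack 16).
By complementary slackness, y = 0 for the non-binding constraint.
The binding rows give the dual system: 4·y_kiln + 4·y_labor = 18 and 3·y_kiln + 2·y_labor = 11.
→ y_kiln = 2 and y_labor = 2.5.
Shadow price of kiln = 2.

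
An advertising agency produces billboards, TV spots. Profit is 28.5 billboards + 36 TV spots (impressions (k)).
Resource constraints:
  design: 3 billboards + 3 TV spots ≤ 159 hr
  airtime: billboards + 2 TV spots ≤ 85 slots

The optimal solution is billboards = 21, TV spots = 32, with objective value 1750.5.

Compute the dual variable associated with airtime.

Check each constraint at x*: design 159/159 (tight); airtime 85/85 (tight).
The binding rows give the dual system: 3·y_design + 1·y_airtime = 28.5 and 3·y_design + 2·y_airtime = 36.
Solving: y_design = 7, y_airtime = 7.5.
Shadow price of airtime = 7.5.

7.5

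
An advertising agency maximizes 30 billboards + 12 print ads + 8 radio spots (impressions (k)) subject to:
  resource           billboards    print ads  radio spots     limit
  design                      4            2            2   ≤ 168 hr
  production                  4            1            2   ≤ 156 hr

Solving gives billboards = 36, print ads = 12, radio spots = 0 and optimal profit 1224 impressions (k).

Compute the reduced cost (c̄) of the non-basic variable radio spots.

At the optimum: design uses 168 of 168 (binding); production uses 156 of 156 (binding).
From A_Bᵀ y = c: 4·y_design + 4·y_production = 30; 2·y_design + 1·y_production = 12.
→ y_design = 4.5 and y_production = 3.
Reduced cost of radio spots: c₃ − yᵀa₃ = 8 − (4.5·2 + 3·2) = 8 − 15 = -7.

-7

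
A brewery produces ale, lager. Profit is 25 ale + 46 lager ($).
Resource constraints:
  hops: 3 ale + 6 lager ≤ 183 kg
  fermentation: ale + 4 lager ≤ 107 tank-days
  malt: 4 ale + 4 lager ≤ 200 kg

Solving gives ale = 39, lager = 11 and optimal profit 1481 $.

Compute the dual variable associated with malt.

1

At the optimum: hops uses 183 of 183 (binding); fermentation uses 83 of 107 (slack = 24); malt uses 200 of 200 (binding).
Slack constraints have shadow price 0 (complementary slackness).
The binding rows give the dual system: 3·y_hops + 4·y_malt = 25 and 6·y_hops + 4·y_malt = 46.
This yields shadow prices y_hops = 7, y_malt = 1.
Shadow price of malt = 1.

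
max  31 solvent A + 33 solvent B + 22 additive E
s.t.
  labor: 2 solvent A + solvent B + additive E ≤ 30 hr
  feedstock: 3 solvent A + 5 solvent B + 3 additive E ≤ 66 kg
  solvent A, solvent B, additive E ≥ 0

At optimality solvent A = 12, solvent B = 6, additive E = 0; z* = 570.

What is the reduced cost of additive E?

-1

At the optimum: labor uses 30 of 30 (binding); feedstock uses 66 of 66 (binding).
The binding rows give the dual system: 2·y_labor + 3·y_feedstock = 31 and 1·y_labor + 5·y_feedstock = 33.
This yields shadow prices y_labor = 8, y_feedstock = 5.
Reduced cost of additive E: c₃ − yᵀa₃ = 22 − (8·1 + 5·3) = 22 − 23 = -1.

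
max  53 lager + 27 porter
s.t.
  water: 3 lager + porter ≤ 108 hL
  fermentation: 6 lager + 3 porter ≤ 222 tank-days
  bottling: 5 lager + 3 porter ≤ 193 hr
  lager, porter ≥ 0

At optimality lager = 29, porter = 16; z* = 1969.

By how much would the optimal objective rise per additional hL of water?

0

At the optimum: water uses 103 of 108 (slack = 5); fermentation uses 222 of 222 (binding); bottling uses 193 of 193 (binding).
Slack constraints have shadow price 0 (complementary slackness).
Dual feasibility on the basic columns requires 6·y_fermentation + 5·y_bottling = 53, 3·y_fermentation + 3·y_bottling = 27.
Solving: y_fermentation = 8, y_bottling = 1.
Shadow price of water = 0.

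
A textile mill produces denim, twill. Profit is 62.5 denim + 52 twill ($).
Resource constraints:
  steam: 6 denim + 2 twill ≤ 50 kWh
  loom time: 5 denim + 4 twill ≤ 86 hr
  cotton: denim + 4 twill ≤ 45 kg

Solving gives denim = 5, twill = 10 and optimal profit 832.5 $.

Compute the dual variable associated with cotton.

8.5

Binding: steam and cotton. Non-binding: loom time (21 unused).
Since loom time is not tight, its dual is 0.
Dual feasibility on the basic columns requires 6·y_steam + 1·y_cotton = 62.5, 2·y_steam + 4·y_cotton = 52.
→ y_steam = 9 and y_cotton = 8.5.
Shadow price of cotton = 8.5.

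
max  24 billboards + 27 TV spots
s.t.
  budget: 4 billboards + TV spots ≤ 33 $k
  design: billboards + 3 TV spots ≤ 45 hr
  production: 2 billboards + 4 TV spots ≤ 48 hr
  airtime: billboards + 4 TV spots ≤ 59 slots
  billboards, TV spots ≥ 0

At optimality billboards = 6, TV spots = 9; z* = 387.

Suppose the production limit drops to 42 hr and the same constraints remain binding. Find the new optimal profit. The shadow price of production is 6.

351

Δb = -6, so new z* = 387 + (6)·(-6) = 387 − 36 = 351.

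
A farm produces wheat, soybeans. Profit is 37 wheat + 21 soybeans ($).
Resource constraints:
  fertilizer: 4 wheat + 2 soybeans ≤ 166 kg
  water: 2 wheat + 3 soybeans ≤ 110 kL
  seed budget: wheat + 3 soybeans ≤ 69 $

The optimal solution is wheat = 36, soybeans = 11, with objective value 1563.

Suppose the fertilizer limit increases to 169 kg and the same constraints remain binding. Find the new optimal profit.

Check each constraint at x*: fertilizer 166/166 (tight); water 105/110 (slack 5); seed budget 69/69 (tight).
Slack constraints have shadow price 0 (complementary slackness).
Dual feasibility on the basic columns requires 4·y_fertilizer + 1·y_seed budget = 37, 2·y_fertilizer + 3·y_seed budget = 21.
This yields shadow prices y_fertilizer = 9, y_seed budget = 1.
Δz = y_fertilizer·Δb = 9 × (3) = 27, so new z* = 1563 + 27 = 1590.

1590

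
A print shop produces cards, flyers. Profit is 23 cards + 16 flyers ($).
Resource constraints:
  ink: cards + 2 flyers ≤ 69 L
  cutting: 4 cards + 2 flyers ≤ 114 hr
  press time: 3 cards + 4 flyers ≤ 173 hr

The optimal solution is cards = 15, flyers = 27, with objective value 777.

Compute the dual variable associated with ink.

3

Binding: ink and cutting. Non-binding: press time (20 unused).
Since press time is not tight, its dual is 0.
From A_Bᵀ y = c: 1·y_ink + 4·y_cutting = 23; 2·y_ink + 2·y_cutting = 16.
Solving: y_ink = 3, y_cutting = 5.
Shadow price of ink = 3.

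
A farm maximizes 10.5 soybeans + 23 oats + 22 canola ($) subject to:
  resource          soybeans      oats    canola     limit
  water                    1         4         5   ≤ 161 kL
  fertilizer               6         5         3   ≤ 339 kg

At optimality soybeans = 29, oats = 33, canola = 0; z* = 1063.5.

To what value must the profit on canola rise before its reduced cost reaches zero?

At the optimum: water uses 161 of 161 (binding); fertilizer uses 339 of 339 (binding).
From A_Bᵀ y = c: 1·y_water + 6·y_fertilizer = 10.5; 4·y_water + 5·y_fertilizer = 23.
Solving: y_water = 4.5, y_fertilizer = 1.
canola enters the basis when its profit ≥ yᵀa₃ = 4.5·5 + 1·3 = 25.5.

25.5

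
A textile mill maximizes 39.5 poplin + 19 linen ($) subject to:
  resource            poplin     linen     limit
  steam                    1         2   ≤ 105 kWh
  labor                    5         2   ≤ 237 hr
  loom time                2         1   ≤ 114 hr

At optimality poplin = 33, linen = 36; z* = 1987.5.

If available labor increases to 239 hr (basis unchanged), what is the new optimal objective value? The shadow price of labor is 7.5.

Δb = 2, so new z* = 1987.5 + (7.5)·(2) = 1987.5 + 15 = 2002.5.

2002.5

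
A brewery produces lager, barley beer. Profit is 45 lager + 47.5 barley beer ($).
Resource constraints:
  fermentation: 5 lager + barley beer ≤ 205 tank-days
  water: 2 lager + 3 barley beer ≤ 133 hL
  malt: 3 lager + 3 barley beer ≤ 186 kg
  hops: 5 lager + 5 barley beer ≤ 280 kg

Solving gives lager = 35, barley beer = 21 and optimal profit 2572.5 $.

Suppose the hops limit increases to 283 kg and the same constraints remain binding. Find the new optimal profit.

2596.5

Check each constraint at x*: fermentation 196/205 (slack 9); water 133/133 (tight); malt 168/186 (slack 18); hops 280/280 (tight).
By complementary slackness, y = 0 for the non-binding constraints.
The binding rows give the dual system: 2·y_water + 5·y_hops = 45 and 3·y_water + 5·y_hops = 47.5.
This yields shadow prices y_water = 2.5, y_hops = 8.
Δz = y_hops·Δb = 8 × (3) = 24, so new z* = 2572.5 + 24 = 2596.5.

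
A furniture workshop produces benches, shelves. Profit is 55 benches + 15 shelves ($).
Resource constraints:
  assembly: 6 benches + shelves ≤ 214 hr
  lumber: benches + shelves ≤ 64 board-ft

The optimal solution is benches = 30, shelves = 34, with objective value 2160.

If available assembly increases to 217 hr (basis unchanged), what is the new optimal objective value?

2184

At the optimum: assembly uses 214 of 214 (binding); lumber uses 64 of 64 (binding).
From A_Bᵀ y = c: 6·y_assembly + 1·y_lumber = 55; 1·y_assembly + 1·y_lumber = 15.
Solving: y_assembly = 8, y_lumber = 7.
Δz = y_assembly·Δb = 8 × (3) = 24, so new z* = 2160 + 24 = 2184.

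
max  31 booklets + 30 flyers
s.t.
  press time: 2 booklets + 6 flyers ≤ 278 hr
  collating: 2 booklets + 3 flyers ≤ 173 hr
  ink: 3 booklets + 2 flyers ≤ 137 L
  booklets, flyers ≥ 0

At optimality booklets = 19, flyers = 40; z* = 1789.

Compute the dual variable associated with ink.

Binding: press time and ink. Non-binding: collating (15 unused).
Since collating is not tight, its dual is 0.
Dual feasibility on the basic columns requires 2·y_press time + 3·y_ink = 31, 6·y_press time + 2·y_ink = 30.
→ y_press time = 2 and y_ink = 9.
Shadow price of ink = 9.

9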